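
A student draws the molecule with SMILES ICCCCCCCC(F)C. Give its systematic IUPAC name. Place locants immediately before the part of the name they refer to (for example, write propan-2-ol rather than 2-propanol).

8-fluoro-1-iodononane

The longest continuous carbon chain has 9 atoms, so the parent hydride is nonane.
The numbering direction is chosen so that the substituent locant set {1,8} is lower than {2,9} at the first point of difference.
That gives a fluoro group at C-8; an iodo group at C-1.
The substituents are ordered alphabetically, ignoring any di-/tri- multipliers.
The name is 8-fluoro-1-iodononane.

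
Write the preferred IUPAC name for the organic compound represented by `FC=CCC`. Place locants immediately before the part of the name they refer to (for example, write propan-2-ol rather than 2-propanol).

1-fluorobut-1-ene

The longest chain bearing the multiple bond is 4 carbons long (butane).
The chain contains a C=C double bond, so the unsaturation ending is -ene.
The numbering direction is chosen so that numbering from this end puts the double bond at C-1 rather than C-3.
This places the double bond between C-1 and C-2; a fluoro group at C-1.
Assembling the pieces gives 1-fluorobut-1-ene.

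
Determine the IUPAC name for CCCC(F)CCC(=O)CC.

The longest chain bearing the carbonyl is 9 carbons long (nonane).
The highest-priority functional group is a ketone (C=O on an internal carbon), so the name ends in -one.
Number the chain so that numbering from this end puts the carbonyl group at C-3 rather than C-7.
With this numbering: the carbonyl at C-3; a fluoro group at C-6.
Assembling the pieces gives 6-fluorononan-3-one.

6-fluorononan-3-one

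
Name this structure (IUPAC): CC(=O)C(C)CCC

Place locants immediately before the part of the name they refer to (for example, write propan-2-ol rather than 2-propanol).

3-methylhexan-2-one

The longest chain bearing the carbonyl is 6 carbons long (hexane).
The principal characteristic group is a ketone (C=O on an internal carbon), named with the suffix -one.
The numbering direction is chosen so that numbering from this end puts the carbonyl group at C-2 rather than C-5.
This places the carbonyl at C-2; a methyl group at C-3.
Assembling the pieces gives 3-methylhexan-2-one.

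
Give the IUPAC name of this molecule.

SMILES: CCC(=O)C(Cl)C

The longest chain bearing the carbonyl is 5 carbons long (pentane).
The highest-priority functional group is a ketone (C=O on an internal carbon), so the name ends in -one.
The numbering direction is chosen so that the substituent locant set {2} is lower than {4} at the first point of difference.
This places the carbonyl at C-3; a chloro group at C-2.
The name is 2-chloropentan-3-one.

2-chloropentan-3-one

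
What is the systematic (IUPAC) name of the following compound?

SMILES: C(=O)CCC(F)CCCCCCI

The longest chain bearing the –CHO group is 10 carbons long (decane).
The highest-priority functional group is an aldehyde (terminal –CHO), so the name ends in -al.
Choose the numbering such that the aldehyde carbon is C-1 by definition.
That gives a fluoro group at C-4; an iodo group at C-10.
Substituent prefixes are cited in alphabetical order (multiplying prefixes like di-/tri- are ignored for ordering).
The name is 4-fluoro-10-iododecanal.

4-fluoro-10-iododecanal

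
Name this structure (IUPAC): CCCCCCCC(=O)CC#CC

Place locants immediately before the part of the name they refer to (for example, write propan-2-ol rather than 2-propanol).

The longest chain bearing the carbonyl and the multiple bond is 12 carbons long (dodecane).
The principal characteristic group is a ketone (C=O on an internal carbon), named with the suffix -one.
The chain contains a C≡C triple bond, so the unsaturation ending is -yne.
Choose the numbering such that numbering from this end puts the carbonyl group at C-5 rather than C-8.
With this numbering: the carbonyl at C-5; the triple bond between C-2 and C-3.
Assembling the pieces gives dodec-2-yn-5-one.

dodec-2-yn-5-one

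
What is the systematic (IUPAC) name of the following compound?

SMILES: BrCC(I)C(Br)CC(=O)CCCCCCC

Counting along the main chain through the carbonyl gives 12 carbons: the parent is dodecane.
A ketone (C=O on an internal carbon) is the principal characteristic group, giving the suffix -one.
Number the chain so that numbering from this end puts the carbonyl group at C-5 rather than C-8.
That gives the carbonyl at C-5; bromo groups at C-1 and C-3; an iodo group at C-2.
The substituents are ordered alphabetically, ignoring any di-/tri- multipliers.
The name is 1,3-dibromo-2-iodododecan-5-one.

1,3-dibromo-2-iodododecan-5-one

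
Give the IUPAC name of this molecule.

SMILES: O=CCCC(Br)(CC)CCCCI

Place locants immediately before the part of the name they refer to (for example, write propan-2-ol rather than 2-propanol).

4-bromo-4-ethyl-8-iodooctanal

Counting along the main chain through the –CHO group gives 8 carbons: the parent is octane.
An aldehyde (terminal –CHO) is the principal characteristic group, giving the suffix -al.
Choose the numbering such that the aldehyde carbon is C-1 by definition.
That gives a bromo group at C-4; an ethyl group at C-4; an iodo group at C-8.
The substituents are ordered alphabetically, ignoring any di-/tri- multipliers.
Assembling the pieces gives 4-bromo-4-ethyl-8-iodooctanal.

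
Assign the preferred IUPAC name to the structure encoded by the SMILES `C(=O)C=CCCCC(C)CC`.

The longest carbon chain that includes the –CHO group and the multiple bond has 9 carbons, so the parent hydride is nonane.
The principal characteristic group is an aldehyde (terminal –CHO), named with the suffix -al.
A C=C double bond in the chain gives the infix -ene-.
Choose the numbering such that the aldehyde carbon is C-1 by definition.
That gives the double bond between C-2 and C-3; a methyl group at C-7.
Assembling the pieces gives 7-methylnon-2-enal.

7-methylnon-2-enal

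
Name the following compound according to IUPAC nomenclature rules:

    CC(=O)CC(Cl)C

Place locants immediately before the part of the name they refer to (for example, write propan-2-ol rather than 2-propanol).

4-chloropentan-2-one

Counting along the main chain through the carbonyl gives 5 carbons: the parent is pentane.
The principal characteristic group is a ketone (C=O on an internal carbon), named with the suffix -one.
The numbering direction is chosen so that numbering from this end puts the carbonyl group at C-2 rather than C-4.
This places the carbonyl at C-2; a chloro group at C-4.
Putting it together: 4-chloropentan-2-one.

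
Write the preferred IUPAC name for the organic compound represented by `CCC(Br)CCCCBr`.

The parent chain contains 7 carbons (heptane).
Number the chain so that the substituent locant set {1,5} is lower than {3,7} at the first point of difference.
That gives bromo groups at C-1 and C-5.
The name is 1,5-dibromoheptane.

1,5-dibromoheptane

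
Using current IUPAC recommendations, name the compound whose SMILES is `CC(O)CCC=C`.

hex-5-en-2-ol

Counting along the main chain through the –OH group and the multiple bond gives 6 carbons: the parent is hexane.
The highest-priority functional group is an alcohol (–OH), so the name ends in -ol.
A C=C double bond in the chain gives the infix -ene-.
Choose the numbering such that numbering from this end puts the hydroxyl group at C-2 rather than C-5.
That gives the hydroxyl at C-2; the double bond between C-5 and C-6.
Assembling the pieces gives hex-5-en-2-ol.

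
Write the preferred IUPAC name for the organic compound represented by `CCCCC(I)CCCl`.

The longest carbon chain is 7 atoms: the parent is heptane.
The numbering direction is chosen so that the substituent locant set {1,3} is lower than {5,7} at the first point of difference.
With this numbering: a chloro group at C-1; an iodo group at C-3.
Substituent prefixes are cited in alphabetical order (multiplying prefixes like di-/tri- are ignored for ordering).
Putting it together: 1-chloro-3-iodoheptane.

1-chloro-3-iodoheptane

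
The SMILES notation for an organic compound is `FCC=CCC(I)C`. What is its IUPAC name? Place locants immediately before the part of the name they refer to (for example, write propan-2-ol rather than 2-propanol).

1-fluoro-5-iodohex-2-ene

The longest chain bearing the multiple bond is 6 carbons long (hexane).
A C=C double bond in the chain gives the infix -ene-.
The numbering direction is chosen so that numbering from this end puts the double bond at C-2 rather than C-4.
That gives the double bond between C-2 and C-3; a fluoro group at C-1; an iodo group at C-5.
Substituent prefixes are cited in alphabetical order (multiplying prefixes like di-/tri- are ignored for ordering).
Assembling the pieces gives 1-fluoro-5-iodohex-2-ene.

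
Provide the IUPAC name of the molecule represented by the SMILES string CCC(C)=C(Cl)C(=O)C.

The longest carbon chain that includes the carbonyl and the multiple bond has 6 carbons, so the parent hydride is hexane.
A ketone (C=O on an internal carbon) is the principal characteristic group, giving the suffix -one.
There is one C=C double bond, indicated by the ending -ene.
The numbering direction is chosen so that numbering from this end puts the carbonyl group at C-2 rather than C-5.
This places the carbonyl at C-2; the double bond between C-3 and C-4; a chloro group at C-3; a methyl group at C-4.
Substituent prefixes are cited in alphabetical order (multiplying prefixes like di-/tri- are ignored for ordering).
Putting it together: 3-chloro-4-methylhex-3-en-2-one.

3-chloro-4-methylhex-3-en-2-one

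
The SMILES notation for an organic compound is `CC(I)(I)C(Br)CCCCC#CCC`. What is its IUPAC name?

9-bromo-10,10-diiodoundec-3-yne

The longest chain bearing the multiple bond is 11 carbons long (undecane).
A C≡C triple bond in the chain gives the infix -yne-.
Choose the numbering such that numbering from this end puts the triple bond at C-3 rather than C-8.
With this numbering: the triple bond between C-3 and C-4; a bromo group at C-9; two iodo groups at C-10.
Prefixes are listed alphabetically: bromo, iodo.
Putting it together: 9-bromo-10,10-diiodoundec-3-yne.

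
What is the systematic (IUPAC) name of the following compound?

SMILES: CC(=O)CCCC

The longest chain bearing the carbonyl is 6 carbons long (hexane).
A ketone (C=O on an internal carbon) is the principal characteristic group, giving the suffix -one.
Number the chain so that numbering from this end puts the carbonyl group at C-2 rather than C-5.
With this numbering: the carbonyl at C-2.
Assembling the pieces gives hexan-2-one.

hexan-2-one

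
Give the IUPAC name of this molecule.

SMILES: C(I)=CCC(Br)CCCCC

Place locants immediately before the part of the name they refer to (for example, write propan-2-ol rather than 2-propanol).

4-bromo-1-iodonon-1-ene

The longest chain bearing the multiple bond is 9 carbons long (nonane).
There is one C=C double bond, indicated by the ending -ene.
Number the chain so that numbering from this end puts the double bond at C-1 rather than C-8.
That gives the double bond between C-1 and C-2; a bromo group at C-4; an iodo group at C-1.
Prefixes are listed alphabetically: bromo, iodo.
Assembling the pieces gives 4-bromo-1-iodonon-1-ene.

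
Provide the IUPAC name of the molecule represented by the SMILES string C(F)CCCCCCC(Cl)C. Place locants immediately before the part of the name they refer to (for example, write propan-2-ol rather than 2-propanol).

8-chloro-1-fluorononane

The longest continuous carbon chain has 9 atoms, so the parent hydride is nonane.
The numbering direction is chosen so that the substituent locant set {1,8} is lower than {2,9} at the first point of difference.
That gives a chloro group at C-8; a fluoro group at C-1.
Prefixes are listed alphabetically: chloro, fluoro.
Assembling the pieces gives 8-chloro-1-fluorononane.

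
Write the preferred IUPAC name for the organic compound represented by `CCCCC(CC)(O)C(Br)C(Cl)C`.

The longest carbon chain that includes the –OH group has 8 carbons, so the parent hydride is octane.
The highest-priority functional group is an alcohol (–OH), so the name ends in -ol.
Number the chain so that numbering from this end puts the hydroxyl group at C-4 rather than C-5.
This places the hydroxyl at C-4; a bromo group at C-3; a chloro group at C-2; an ethyl group at C-4.
Substituent prefixes are cited in alphabetical order (multiplying prefixes like di-/tri- are ignored for ordering).
Assembling the pieces gives 3-bromo-2-chloro-4-ethyloctan-4-ol.

3-bromo-2-chloro-4-ethyloctan-4-ol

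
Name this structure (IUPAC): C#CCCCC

The longest carbon chain that includes the multiple bond has 6 carbons, so the parent hydride is hexane.
A C≡C triple bond in the chain gives the infix -yne-.
Number the chain so that numbering from this end puts the triple bond at C-1 rather than C-5.
That gives the triple bond between C-1 and C-2.
Putting it together: hex-1-yne.

hex-1-yne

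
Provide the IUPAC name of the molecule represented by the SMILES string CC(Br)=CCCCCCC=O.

8-bromonon-7-enal

The longest carbon chain that includes the –CHO group and the multiple bond has 9 carbons, so the parent hydride is nonane.
An aldehyde (terminal –CHO) is the principal characteristic group, giving the suffix -al.
A C=C double bond in the chain gives the infix -ene-.
The numbering direction is chosen so that the aldehyde carbon is C-1 by definition.
With this numbering: the double bond between C-7 and C-8; a bromo group at C-8.
Assembling the pieces gives 8-bromonon-7-enal.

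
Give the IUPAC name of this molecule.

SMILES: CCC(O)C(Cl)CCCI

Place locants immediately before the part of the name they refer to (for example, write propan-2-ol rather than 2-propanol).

Counting along the main chain through the –OH group gives 7 carbons: the parent is heptane.
The highest-priority functional group is an alcohol (–OH), so the name ends in -ol.
Number the chain so that numbering from this end puts the hydroxyl group at C-3 rather than C-5.
With this numbering: the hydroxyl at C-3; a chloro group at C-4; an iodo group at C-7.
The substituents are ordered alphabetically, ignoring any di-/tri- multipliers.
Assembling the pieces gives 4-chloro-7-iodoheptan-3-ol.

4-chloro-7-iodoheptan-3-ol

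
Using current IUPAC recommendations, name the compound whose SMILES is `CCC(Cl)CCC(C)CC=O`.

6-chloro-3-methyloctanal

Counting along the main chain through the –CHO group gives 8 carbons: the parent is octane.
An aldehyde (terminal –CHO) is the principal characteristic group, giving the suffix -al.
The numbering direction is chosen so that the aldehyde carbon is C-1 by definition.
That gives a chloro group at C-6; a methyl group at C-3.
Substituent prefixes are cited in alphabetical order (multiplying prefixes like di-/tri- are ignored for ordering).
The name is 6-chloro-3-methyloctanal.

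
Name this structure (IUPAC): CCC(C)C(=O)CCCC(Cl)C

8-chloro-3-methylnonan-4-one

The longest chain bearing the carbonyl is 9 carbons long (nonane).
The principal characteristic group is a ketone (C=O on an internal carbon), named with the suffix -one.
The numbering direction is chosen so that numbering from this end puts the carbonyl group at C-4 rather than C-6.
This places the carbonyl at C-4; a chloro group at C-8; a methyl group at C-3.
The substituents are ordered alphabetically, ignoring any di-/tri- multipliers.
Assembling the pieces gives 8-chloro-3-methylnonan-4-one.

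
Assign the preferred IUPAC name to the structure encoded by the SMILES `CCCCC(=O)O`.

Counting along the main chain through the –COOH group gives 5 carbons: the parent is pentane.
A carboxylic acid (terminal –COOH) is the principal characteristic group, giving the suffix -oic acid.
Number the chain so that the carboxylic acid carbon is C-1 by definition.
Assembling the pieces gives pentanoic acid.

pentanoic acid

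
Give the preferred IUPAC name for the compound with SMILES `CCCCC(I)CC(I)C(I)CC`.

3,4,6-triiododecane

The longest carbon chain is 10 atoms: the parent is decane.
The numbering direction is chosen so that the substituent locant set {3,4,6} is lower than {5,7,8} at the first point of difference.
This places iodo groups at C-3 and C-4 and C-6.
Putting it together: 3,4,6-triiododecane.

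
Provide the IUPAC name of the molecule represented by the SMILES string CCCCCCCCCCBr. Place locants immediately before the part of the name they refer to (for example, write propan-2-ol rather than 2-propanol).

1-bromodecane

The parent chain contains 10 carbons (decane).
Choose the numbering such that the substituent locant set {1} is lower than {10} at the first point of difference.
That gives a bromo group at C-1.
Putting it together: 1-bromodecane.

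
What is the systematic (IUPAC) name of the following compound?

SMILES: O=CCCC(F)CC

4-fluorohexanal

The longest carbon chain that includes the –CHO group has 6 carbons, so the parent hydride is hexane.
An aldehyde (terminal –CHO) is the principal characteristic group, giving the suffix -al.
The numbering direction is chosen so that the aldehyde carbon is C-1 by definition.
That gives a fluoro group at C-4.
The name is 4-fluorohexanal.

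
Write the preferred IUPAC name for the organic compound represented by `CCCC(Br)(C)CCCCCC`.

4-bromo-4-methyldecane

The longest continuous carbon chain has 10 atoms, so the parent hydride is decane.
Choose the numbering such that the substituent locant set {4,4} is lower than {7,7} at the first point of difference.
With this numbering: a bromo group at C-4; a methyl group at C-4.
Substituent prefixes are cited in alphabetical order (multiplying prefixes like di-/tri- are ignored for ordering).
The name is 4-bromo-4-methyldecane.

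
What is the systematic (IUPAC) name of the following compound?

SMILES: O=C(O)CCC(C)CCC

The longest chain bearing the –COOH group is 7 carbons long (heptane).
A carboxylic acid (terminal –COOH) is the principal characteristic group, giving the suffix -oic acid.
Choose the numbering such that the carboxylic acid carbon is C-1 by definition.
That gives a methyl group at C-4.
Putting it together: 4-methylheptanoic acid.

4-methylheptanoic acid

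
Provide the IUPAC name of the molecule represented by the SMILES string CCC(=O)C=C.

The longest chain bearing the carbonyl and the multiple bond is 5 carbons long (pentane).
The highest-priority functional group is a ketone (C=O on an internal carbon), so the name ends in -one.
There is one C=C double bond, indicated by the ending -ene.
The numbering direction is chosen so that numbering from this end puts the double bond at C-1 rather than C-4.
With this numbering: the carbonyl at C-3; the double bond between C-1 and C-2.
Putting it together: pent-1-en-3-one.

pent-1-en-3-one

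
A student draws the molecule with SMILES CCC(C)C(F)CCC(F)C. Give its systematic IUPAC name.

The longest continuous carbon chain has 8 atoms, so the parent hydride is octane.
The numbering direction is chosen so that the substituent locant set {2,5,6} is lower than {3,4,7} at the first point of difference.
This places fluoro groups at C-2 and C-5; a methyl group at C-6.
Prefixes are listed alphabetically: fluoro, methyl.
The name is 2,5-difluoro-6-methyloctane.

2,5-difluoro-6-methyloctane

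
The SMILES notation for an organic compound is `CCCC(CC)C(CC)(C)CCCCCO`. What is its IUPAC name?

Counting along the main chain through the –OH group gives 10 carbons: the parent is decane.
The highest-priority functional group is an alcohol (–OH), so the name ends in -ol.
Choose the numbering such that numbering from this end puts the hydroxyl group at C-1 rather than C-10.
With this numbering: the hydroxyl at C-1; ethyl groups at C-6 and C-7; a methyl group at C-6.
Prefixes are listed alphabetically: ethyl, methyl.
The name is 6,7-diethyl-6-methyldecan-1-ol.

6,7-diethyl-6-methyldecan-1-ol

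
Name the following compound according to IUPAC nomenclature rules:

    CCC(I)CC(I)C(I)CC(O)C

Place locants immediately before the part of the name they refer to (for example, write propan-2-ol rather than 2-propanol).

4,5,7-triiodononan-2-ol

Counting along the main chain through the –OH group gives 9 carbons: the parent is nonane.
The highest-priority functional group is an alcohol (–OH), so the name ends in -ol.
Number the chain so that numbering from this end puts the hydroxyl group at C-2 rather than C-8.
This places the hydroxyl at C-2; iodo groups at C-4 and C-5 and C-7.
Assembling the pieces gives 4,5,7-triiodononan-2-ol.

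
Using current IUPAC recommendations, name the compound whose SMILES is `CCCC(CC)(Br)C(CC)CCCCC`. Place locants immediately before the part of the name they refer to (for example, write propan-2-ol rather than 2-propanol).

4-bromo-4,5-diethyldecane

The longest carbon chain is 10 atoms: the parent is decane.
Choose the numbering such that the substituent locant set {4,4,5} is lower than {6,7,7} at the first point of difference.
That gives a bromo group at C-4; ethyl groups at C-4 and C-5.
Prefixes are listed alphabetically: bromo, ethyl.
Putting it together: 4-bromo-4,5-diethyldecane.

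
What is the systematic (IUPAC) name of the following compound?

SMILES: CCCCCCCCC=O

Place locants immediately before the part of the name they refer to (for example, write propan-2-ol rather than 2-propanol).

nonanal

Counting along the main chain through the –CHO group gives 9 carbons: the parent is nonane.
An aldehyde (terminal –CHO) is the principal characteristic group, giving the suffix -al.
The numbering direction is chosen so that the aldehyde carbon is C-1 by definition.
Putting it together: nonanal.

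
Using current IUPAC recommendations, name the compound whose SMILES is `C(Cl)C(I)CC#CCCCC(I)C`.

The longest carbon chain that includes the multiple bond has 10 carbons, so the parent hydride is decane.
The chain contains a C≡C triple bond, so the unsaturation ending is -yne.
Choose the numbering such that numbering from this end puts the triple bond at C-4 rather than C-6.
That gives the triple bond between C-4 and C-5; a chloro group at C-1; iodo groups at C-2 and C-9.
Substituent prefixes are cited in alphabetical order (multiplying prefixes like di-/tri- are ignored for ordering).
The name is 1-chloro-2,9-diiododec-4-yne.

1-chloro-2,9-diiododec-4-yne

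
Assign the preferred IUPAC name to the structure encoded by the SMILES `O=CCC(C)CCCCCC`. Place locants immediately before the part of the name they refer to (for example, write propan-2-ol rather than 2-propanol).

The longest carbon chain that includes the –CHO group has 9 carbons, so the parent hydride is nonane.
The highest-priority functional group is an aldehyde (terminal –CHO), so the name ends in -al.
The numbering direction is chosen so that the aldehyde carbon is C-1 by definition.
With this numbering: a methyl group at C-3.
The name is 3-methylnonanal.

3-methylnonanal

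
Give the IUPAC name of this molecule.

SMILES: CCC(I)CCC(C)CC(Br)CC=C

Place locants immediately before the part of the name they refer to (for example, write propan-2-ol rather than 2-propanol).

4-bromo-9-iodo-6-methylundec-1-ene

Counting along the main chain through the multiple bond gives 11 carbons: the parent is undecane.
The chain contains a C=C double bond, so the unsaturation ending is -ene.
The numbering direction is chosen so that numbering from this end puts the double bond at C-1 rather than C-10.
This places the double bond between C-1 and C-2; a bromo group at C-4; an iodo group at C-9; a methyl group at C-6.
Prefixes are listed alphabetically: bromo, iodo, methyl.
The name is 4-bromo-9-iodo-6-methylundec-1-ene.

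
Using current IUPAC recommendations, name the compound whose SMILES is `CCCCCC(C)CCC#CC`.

6-methylundec-2-yne

Counting along the main chain through the multiple bond gives 11 carbons: the parent is undecane.
A C≡C triple bond in the chain gives the infix -yne-.
Choose the numbering such that numbering from this end puts the triple bond at C-2 rather than C-9.
That gives the triple bond between C-2 and C-3; a methyl group at C-6.
Putting it together: 6-methylundec-2-yne.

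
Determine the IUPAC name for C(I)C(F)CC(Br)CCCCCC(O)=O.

The longest chain bearing the –COOH group is 10 carbons long (decane).
The principal characteristic group is a carboxylic acid (terminal –COOH), named with the suffix -oic acid.
Choose the numbering such that the carboxylic acid carbon is C-1 by definition.
This places a bromo group at C-7; a fluoro group at C-9; an iodo group at C-10.
The substituents are ordered alphabetically, ignoring any di-/tri- multipliers.
Assembling the pieces gives 7-bromo-9-fluoro-10-iododecanoic acid.

7-bromo-9-fluoro-10-iododecanoic acid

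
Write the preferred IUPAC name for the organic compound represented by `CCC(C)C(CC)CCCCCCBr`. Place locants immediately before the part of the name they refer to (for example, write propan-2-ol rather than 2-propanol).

1-bromo-7-ethyl-8-methyldecane

The longest continuous carbon chain has 10 atoms, so the parent hydride is decane.
The numbering direction is chosen so that the substituent locant set {1,7,8} is lower than {3,4,10} at the first point of difference.
With this numbering: a bromo group at C-1; an ethyl group at C-7; a methyl group at C-8.
The substituents are ordered alphabetically, ignoring any di-/tri- multipliers.
Assembling the pieces gives 1-bromo-7-ethyl-8-methyldecane.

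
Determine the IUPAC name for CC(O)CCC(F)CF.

Counting along the main chain through the –OH group gives 6 carbons: the parent is hexane.
The highest-priority functional group is an alcohol (–OH), so the name ends in -ol.
The numbering direction is chosen so that numbering from this end puts the hydroxyl group at C-2 rather than C-5.
This places the hydroxyl at C-2; fluoro groups at C-5 and C-6.
The name is 5,6-difluorohexan-2-ol.

5,6-difluorohexan-2-ol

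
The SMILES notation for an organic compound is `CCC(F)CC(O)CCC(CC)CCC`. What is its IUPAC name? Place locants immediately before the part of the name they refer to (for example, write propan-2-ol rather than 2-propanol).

Counting along the main chain through the –OH group gives 11 carbons: the parent is undecane.
The highest-priority functional group is an alcohol (–OH), so the name ends in -ol.
Choose the numbering such that numbering from this end puts the hydroxyl group at C-5 rather than C-7.
This places the hydroxyl at C-5; an ethyl group at C-8; a fluoro group at C-3.
The substituents are ordered alphabetically, ignoring any di-/tri- multipliers.
The name is 8-ethyl-3-fluoroundecan-5-ol.

8-ethyl-3-fluoroundecan-5-ol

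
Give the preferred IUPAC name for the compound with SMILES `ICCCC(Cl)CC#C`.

The longest carbon chain that includes the multiple bond has 7 carbons, so the parent hydride is heptane.
The chain contains a C≡C triple bond, so the unsaturation ending is -yne.
Choose the numbering such that numbering from this end puts the triple bond at C-1 rather than C-6.
This places the triple bond between C-1 and C-2; a chloro group at C-4; an iodo group at C-7.
Prefixes are listed alphabetically: chloro, iodo.
Putting it together: 4-chloro-7-iodohept-1-yne.

4-chloro-7-iodohept-1-yne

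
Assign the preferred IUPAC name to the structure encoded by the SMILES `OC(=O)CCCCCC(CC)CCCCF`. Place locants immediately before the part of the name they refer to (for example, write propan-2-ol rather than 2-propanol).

The longest chain bearing the –COOH group is 11 carbons long (undecane).
A carboxylic acid (terminal –COOH) is the principal characteristic group, giving the suffix -oic acid.
The numbering direction is chosen so that the carboxylic acid carbon is C-1 by definition.
With this numbering: an ethyl group at C-7; a fluoro group at C-11.
Substituent prefixes are cited in alphabetical order (multiplying prefixes like di-/tri- are ignored for ordering).
Putting it together: 7-ethyl-11-fluoroundecanoic acid.

7-ethyl-11-fluoroundecanoic acid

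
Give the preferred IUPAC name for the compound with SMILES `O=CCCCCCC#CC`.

non-7-ynal

The longest chain bearing the –CHO group and the multiple bond is 9 carbons long (nonane).
The highest-priority functional group is an aldehyde (terminal –CHO), so the name ends in -al.
A C≡C triple bond in the chain gives the infix -yne-.
Choose the numbering such that the aldehyde carbon is C-1 by definition.
With this numbering: the triple bond between C-7 and C-8.
Putting it together: non-7-ynal.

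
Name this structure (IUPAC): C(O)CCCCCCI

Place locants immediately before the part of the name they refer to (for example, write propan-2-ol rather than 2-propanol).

7-iodoheptan-1-ol

Counting along the main chain through the –OH group gives 7 carbons: the parent is heptane.
An alcohol (–OH) is the principal characteristic group, giving the suffix -ol.
The numbering direction is chosen so that numbering from this end puts the hydroxyl group at C-1 rather than C-7.
With this numbering: the hydroxyl at C-1; an iodo group at C-7.
The name is 7-iodoheptan-1-ol.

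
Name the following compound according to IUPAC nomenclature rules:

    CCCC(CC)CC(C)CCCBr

1-bromo-6-ethyl-4-methylnonane

The longest carbon chain is 9 atoms: the parent is nonane.
Choose the numbering such that the substituent locant set {1,4,6} is lower than {4,6,9} at the first point of difference.
This places a bromo group at C-1; an ethyl group at C-6; a methyl group at C-4.
Substituent prefixes are cited in alphabetical order (multiplying prefixes like di-/tri- are ignored for ordering).
Assembling the pieces gives 1-bromo-6-ethyl-4-methylnonane.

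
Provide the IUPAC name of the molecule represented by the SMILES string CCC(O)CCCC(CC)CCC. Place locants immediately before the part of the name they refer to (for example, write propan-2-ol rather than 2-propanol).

Counting along the main chain through the –OH group gives 10 carbons: the parent is decane.
The principal characteristic group is an alcohol (–OH), named with the suffix -ol.
Number the chain so that numbering from this end puts the hydroxyl group at C-3 rather than C-8.
That gives the hydroxyl at C-3; an ethyl group at C-7.
The name is 7-ethyldecan-3-ol.

7-ethyldecan-3-ol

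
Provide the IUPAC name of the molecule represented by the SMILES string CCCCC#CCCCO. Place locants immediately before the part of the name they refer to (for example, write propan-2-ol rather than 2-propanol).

The longest chain bearing the –OH group and the multiple bond is 9 carbons long (nonane).
The highest-priority functional group is an alcohol (–OH), so the name ends in -ol.
A C≡C triple bond in the chain gives the infix -yne-.
The numbering direction is chosen so that numbering from this end puts the hydroxyl group at C-1 rather than C-9.
This places the hydroxyl at C-1; the triple bond between C-4 and C-5.
Assembling the pieces gives non-4-yn-1-ol.

non-4-yn-1-ol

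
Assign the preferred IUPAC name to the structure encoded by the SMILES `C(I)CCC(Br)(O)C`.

2-bromo-5-iodopentan-2-ol

The longest chain bearing the –OH group is 5 carbons long (pentane).
The principal characteristic group is an alcohol (–OH), named with the suffix -ol.
Number the chain so that numbering from this end puts the hydroxyl group at C-2 rather than C-4.
This places the hydroxyl at C-2; a bromo group at C-2; an iodo group at C-5.
The substituents are ordered alphabetically, ignoring any di-/tri- multipliers.
Putting it together: 2-bromo-5-iodopentan-2-ol.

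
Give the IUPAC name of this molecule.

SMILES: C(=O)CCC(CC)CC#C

The longest chain bearing the –CHO group and the multiple bond is 7 carbons long (heptane).
An aldehyde (terminal –CHO) is the principal characteristic group, giving the suffix -al.
The chain contains a C≡C triple bond, so the unsaturation ending is -yne.
Choose the numbering such that the aldehyde carbon is C-1 by definition.
With this numbering: the triple bond between C-6 and C-7; an ethyl group at C-4.
Putting it together: 4-ethylhept-6-ynal.

4-ethylhept-6-ynal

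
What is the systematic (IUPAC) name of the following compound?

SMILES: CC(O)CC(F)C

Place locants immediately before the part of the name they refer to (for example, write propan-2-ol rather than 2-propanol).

Counting along the main chain through the –OH group gives 5 carbons: the parent is pentane.
The highest-priority functional group is an alcohol (–OH), so the name ends in -ol.
Choose the numbering such that numbering from this end puts the hydroxyl group at C-2 rather than C-4.
With this numbering: the hydroxyl at C-2; a fluoro group at C-4.
Assembling the pieces gives 4-fluoropentan-2-ol.

4-fluoropentan-2-ol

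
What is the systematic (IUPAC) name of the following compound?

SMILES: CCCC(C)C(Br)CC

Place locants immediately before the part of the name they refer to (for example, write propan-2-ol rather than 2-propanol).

The parent chain contains 7 carbons (heptane).
Choose the numbering such that the substituent locant set {3,4} is lower than {4,5} at the first point of difference.
With this numbering: a bromo group at C-3; a methyl group at C-4.
Substituent prefixes are cited in alphabetical order (multiplying prefixes like di-/tri- are ignored for ordering).
Putting it together: 3-bromo-4-methylheptane.

3-bromo-4-methylheptane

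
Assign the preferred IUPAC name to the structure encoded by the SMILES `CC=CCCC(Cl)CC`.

6-chlorooct-2-ene

The longest carbon chain that includes the multiple bond has 8 carbons, so the parent hydride is octane.
There is one C=C double bond, indicated by the ending -ene.
The numbering direction is chosen so that numbering from this end puts the double bond at C-2 rather than C-6.
This places the double bond between C-2 and C-3; a chloro group at C-6.
Assembling the pieces gives 6-chlorooct-2-ene.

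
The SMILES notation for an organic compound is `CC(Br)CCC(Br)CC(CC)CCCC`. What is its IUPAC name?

The longest continuous carbon chain has 11 atoms, so the parent hydride is undecane.
The numbering direction is chosen so that the substituent locant set {2,5,7} is lower than {5,7,10} at the first point of difference.
That gives bromo groups at C-2 and C-5; an ethyl group at C-7.
Prefixes are listed alphabetically: bromo, ethyl.
Assembling the pieces gives 2,5-dibromo-7-ethylundecane.

2,5-dibromo-7-ethylundecane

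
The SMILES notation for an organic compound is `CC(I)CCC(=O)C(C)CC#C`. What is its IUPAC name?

The longest chain bearing the carbonyl and the multiple bond is 9 carbons long (nonane).
The principal characteristic group is a ketone (C=O on an internal carbon), named with the suffix -one.
A C≡C triple bond in the chain gives the infix -yne-.
Number the chain so that numbering from this end puts the triple bond at C-1 rather than C-8.
With this numbering: the carbonyl at C-5; the triple bond between C-1 and C-2; an iodo group at C-8; a methyl group at C-4.
Substituent prefixes are cited in alphabetical order (multiplying prefixes like di-/tri- are ignored for ordering).
Assembling the pieces gives 8-iodo-4-methylnon-1-yn-5-one.

8-iodo-4-methylnon-1-yn-5-one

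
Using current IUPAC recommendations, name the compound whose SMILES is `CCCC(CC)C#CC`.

Counting along the main chain through the multiple bond gives 7 carbons: the parent is heptane.
A C≡C triple bond in the chain gives the infix -yne-.
Number the chain so that numbering from this end puts the triple bond at C-2 rather than C-5.
That gives the triple bond between C-2 and C-3; an ethyl group at C-4.
The name is 4-ethylhept-2-yne.

4-ethylhept-2-yne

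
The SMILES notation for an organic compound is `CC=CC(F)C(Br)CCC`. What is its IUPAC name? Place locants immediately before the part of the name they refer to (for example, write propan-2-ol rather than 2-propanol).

5-bromo-4-fluorooct-2-ene

Counting along the main chain through the multiple bond gives 8 carbons: the parent is octane.
The chain contains a C=C double bond, so the unsaturation ending is -ene.
Choose the numbering such that numbering from this end puts the double bond at C-2 rather than C-6.
With this numbering: the double bond between C-2 and C-3; a bromo group at C-5; a fluoro group at C-4.
Prefixes are listed alphabetically: bromo, fluoro.
The name is 5-bromo-4-fluorooct-2-ene.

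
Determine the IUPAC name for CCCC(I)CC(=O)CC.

The longest chain bearing the carbonyl is 8 carbons long (octane).
A ketone (C=O on an internal carbon) is the principal characteristic group, giving the suffix -one.
Choose the numbering such that numbering from this end puts the carbonyl group at C-3 rather than C-6.
With this numbering: the carbonyl at C-3; an iodo group at C-5.
Assembling the pieces gives 5-iodooctan-3-one.

5-iodooctan-3-one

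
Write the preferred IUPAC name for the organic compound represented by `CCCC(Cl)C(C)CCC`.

The longest carbon chain is 8 atoms: the parent is octane.
The numbering direction is chosen so that the locant sets are identical either way, so the alphabetically earlier chloro substituent takes the lower locant (4 rather than 5).
This places a chloro group at C-4; a methyl group at C-5.
Prefixes are listed alphabetically: chloro, methyl.
Assembling the pieces gives 4-chloro-5-methyloctane.

4-chloro-5-methyloctane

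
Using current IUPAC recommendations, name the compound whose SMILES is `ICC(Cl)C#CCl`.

The longest carbon chain that includes the multiple bond has 4 carbons, so the parent hydride is butane.
A C≡C triple bond in the chain gives the infix -yne-.
The numbering direction is chosen so that numbering from this end puts the triple bond at C-1 rather than C-3.
That gives the triple bond between C-1 and C-2; chloro groups at C-1 and C-3; an iodo group at C-4.
Prefixes are listed alphabetically: chloro, iodo.
The name is 1,3-dichloro-4-iodobut-1-yne.

1,3-dichloro-4-iodobut-1-yne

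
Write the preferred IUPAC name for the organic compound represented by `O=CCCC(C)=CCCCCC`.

The longest carbon chain that includes the –CHO group and the multiple bond has 10 carbons, so the parent hydride is decane.
The principal characteristic group is an aldehyde (terminal –CHO), named with the suffix -al.
The chain contains a C=C double bond, so the unsaturation ending is -ene.
Choose the numbering such that the aldehyde carbon is C-1 by definition.
With this numbering: the double bond between C-4 and C-5; a methyl group at C-4.
The name is 4-methyldec-4-enal.

4-methyldec-4-enal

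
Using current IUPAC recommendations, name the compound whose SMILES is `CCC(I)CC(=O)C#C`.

5-iodohept-1-yn-3-one

The longest carbon chain that includes the carbonyl and the multiple bond has 7 carbons, so the parent hydride is heptane.
The highest-priority functional group is a ketone (C=O on an internal carbon), so the name ends in -one.
There is one C≡C triple bond, indicated by the ending -yne.
Number the chain so that numbering from this end puts the carbonyl group at C-3 rather than C-5.
With this numbering: the carbonyl at C-3; the triple bond between C-1 and C-2; an iodo group at C-5.
Putting it together: 5-iodohept-1-yn-3-one.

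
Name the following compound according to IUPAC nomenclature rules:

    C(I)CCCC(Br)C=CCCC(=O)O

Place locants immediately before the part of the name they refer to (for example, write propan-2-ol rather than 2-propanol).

6-bromo-10-iododec-4-enoic acid

Counting along the main chain through the –COOH group and the multiple bond gives 10 carbons: the parent is decane.
The principal characteristic group is a carboxylic acid (terminal –COOH), named with the suffix -oic acid.
The chain contains a C=C double bond, so the unsaturation ending is -ene.
The numbering direction is chosen so that the carboxylic acid carbon is C-1 by definition.
That gives the double bond between C-4 and C-5; a bromo group at C-6; an iodo group at C-10.
Substituent prefixes are cited in alphabetical order (multiplying prefixes like di-/tri- are ignored for ordering).
Putting it together: 6-bromo-10-iododec-4-enoic acid.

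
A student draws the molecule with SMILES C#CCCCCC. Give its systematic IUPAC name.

The longest carbon chain that includes the multiple bond has 7 carbons, so the parent hydride is heptane.
A C≡C triple bond in the chain gives the infix -yne-.
Choose the numbering such that numbering from this end puts the triple bond at C-1 rather than C-6.
With this numbering: the triple bond between C-1 and C-2.
The name is hept-1-yne.

hept-1-yne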